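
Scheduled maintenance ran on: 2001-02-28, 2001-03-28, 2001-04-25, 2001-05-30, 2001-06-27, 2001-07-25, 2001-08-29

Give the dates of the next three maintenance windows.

All Wednesdays; the gaps (28, 28, 35, 28, 28, 35) vary with month length.
This is the last Wednesday of each month.
September 2001 ends with Wednesday 2001-09-26.
October 2001 ends with Wednesday 2001-10-31.
November 2001 ends with Wednesday 2001-11-28.

2001-09-26, 2001-10-31, 2001-11-28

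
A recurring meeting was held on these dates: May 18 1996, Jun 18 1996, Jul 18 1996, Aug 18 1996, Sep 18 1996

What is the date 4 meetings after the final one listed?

The day-of-month is always 18 (31, 30, 31, 31 days between events).
So this recurs on the 18th of each month.
October 1996: Oct 18 1996.
Next: November 1996 → Nov 18 1996.
Next: December 1996 → Dec 18 1996.
Next: January 1997 → Jan 18 1997.

Jan 18 1997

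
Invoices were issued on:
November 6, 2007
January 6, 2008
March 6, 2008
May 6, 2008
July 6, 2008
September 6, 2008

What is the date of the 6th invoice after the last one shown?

Each date is the 6th; the gaps (61, 60, 61, 61, 62) track the month lengths.
The rule is the 6th of every 2 months.
November 2008: November 6, 2008.
Next: January 2009 → January 6, 2009.
March 2009: March 6, 2009.
May 2009: May 6, 2009.
July 2009: July 6, 2009.
Next: September 2009 → September 6, 2009.

September 6, 2009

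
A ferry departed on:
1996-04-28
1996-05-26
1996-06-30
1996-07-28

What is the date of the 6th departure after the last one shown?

Every date is a Sunday; gaps 28, 35, 28 days.
Each is the last Sunday of its month (at least one falls on the 29th or later, ruling out '4th Sunday').
Last Sunday of August 1996: 1996-08-25.
Last Sunday of September 1996: 1996-09-29.
October 1996 ends with Sunday 1996-10-27.
November 1996 ends with Sunday 1996-11-24.
December 1996 ends with Sunday 1996-12-29.
Last Sunday of January 1997: 1997-01-26.

1997-01-26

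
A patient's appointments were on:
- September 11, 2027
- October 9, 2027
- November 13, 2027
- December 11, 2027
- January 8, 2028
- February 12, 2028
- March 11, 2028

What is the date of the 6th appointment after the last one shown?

Gaps: 28, 35, 28, 28, 35, 28 days — a mix of 28 and 35. Every date is a Saturday.
Each is the 2nd Saturday of its month.
April 2028 — 2nd Saturday is April 8, 2028.
2nd Saturday of May 2028: May 13, 2028.
2nd Saturday of June 2028: June 10, 2028.
2nd Saturday of July 2028: July 8, 2028.
August 2028 — 2nd Saturday is August 12, 2028.
September 2028 — 2nd Saturday is September 9, 2028.

September 9, 2028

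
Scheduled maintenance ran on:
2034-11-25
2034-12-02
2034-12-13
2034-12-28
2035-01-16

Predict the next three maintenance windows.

Intervals are 7, 11, 15, 19 days — an arithmetic progression with common difference 4.
Next gap: 23 days. 2035-01-16 + 23 days = 2035-02-08.
Next gap: 27 days. 2035-02-08 + 27 days = 2035-03-07.
Next gap: 31 days. 2035-03-07 + 31 days = 2035-04-07.

2035-02-08, 2035-03-07, 2035-04-07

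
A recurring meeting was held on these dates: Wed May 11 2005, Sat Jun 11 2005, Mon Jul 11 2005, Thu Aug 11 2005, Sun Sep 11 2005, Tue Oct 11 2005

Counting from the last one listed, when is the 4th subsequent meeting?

Sat Feb 11 2006

Each date is the 11th; the gaps (31, 30, 31, 31, 30) track the month lengths.
The rule is the 11th of each month.
Next: November 2005 → Fri Nov 11 2005.
Next: December 2005 → Sun Dec 11 2005.
Next: January 2006 → Wed Jan 11 2006.
Next: February 2006 → Sat Feb 11 2006.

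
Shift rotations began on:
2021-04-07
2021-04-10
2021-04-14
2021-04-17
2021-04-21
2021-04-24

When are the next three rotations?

The gap pattern 3, 4, 3, 4, 3 repeats every 2 events.
These are the Wednesdays and Saturdays of each week.
Next Wednesday: 2021-04-28.
The following Saturday is 2021-05-01.
Next Wednesday: 2021-05-05.

2021-04-28, 2021-05-01, 2021-05-05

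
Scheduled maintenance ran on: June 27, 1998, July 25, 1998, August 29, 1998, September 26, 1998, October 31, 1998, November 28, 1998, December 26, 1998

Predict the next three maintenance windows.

January 30, 1999; February 27, 1999; March 27, 1999

All Saturdays; the gaps (28, 35, 28, 35, 28, 28) vary with month length.
This is the last Saturday of each month.
January 1999 ends with Saturday January 30, 1999.
Last Saturday of February 1999: February 27, 1999.
March 1999 ends with Saturday March 27, 1999.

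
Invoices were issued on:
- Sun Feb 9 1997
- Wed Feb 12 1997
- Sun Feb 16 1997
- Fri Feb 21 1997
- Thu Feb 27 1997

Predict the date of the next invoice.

Thu Mar 6 1997

Gaps: 3, 4, 5, 6 days — each gap is 1 larger than the previous one.
Next gap: 7 days. Thu Feb 27 1997 + 7 days = Thu Mar 6 1997.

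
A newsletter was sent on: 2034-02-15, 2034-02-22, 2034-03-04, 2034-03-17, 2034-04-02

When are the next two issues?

2034-04-21, 2034-05-13

The spacing grows by 3 each time: 7, 10, 13, 16 days.
Next gap: 19 days. 2034-04-02 + 19 days = 2034-04-21.
Next gap: 22 days. 2034-04-21 + 22 days = 2034-05-13.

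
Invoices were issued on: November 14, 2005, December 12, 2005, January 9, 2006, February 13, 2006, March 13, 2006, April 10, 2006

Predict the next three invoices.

All dates are Mondays, 28, 28, 35, 28, 28 days apart.
Specifically, the 2nd Monday of each month.
2nd Monday of May 2006: May 8, 2006.
2nd Monday of June 2006: June 12, 2006.
July 2006 — 2nd Monday is July 10, 2006.

May 8, 2006; June 12, 2006; July 10, 2006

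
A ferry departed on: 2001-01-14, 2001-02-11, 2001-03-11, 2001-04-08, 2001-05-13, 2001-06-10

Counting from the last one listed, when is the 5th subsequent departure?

These are Sundays at 28- or 35-day spacing (28, 28, 28, 35, 28).
The pattern: 2nd Sunday of the month.
July 2001 — 2nd Sunday is 2001-07-08.
2nd Sunday of August 2001: 2001-08-12.
2nd Sunday of September 2001: 2001-09-09.
2nd Sunday of October 2001: 2001-10-14.
November 2001 — 2nd Sunday is 2001-11-11.

2001-11-11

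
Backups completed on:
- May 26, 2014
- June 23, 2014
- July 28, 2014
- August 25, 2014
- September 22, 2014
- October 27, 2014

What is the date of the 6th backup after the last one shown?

April 27, 2015

Gaps: 28, 35, 28, 28, 35 days — a mix of 28 and 35. Every date is a Monday.
Each is the 4th Monday of its month.
4th Monday of November 2014: November 24, 2014.
4th Monday of December 2014: December 22, 2014.
4th Monday of January 2015: January 26, 2015.
February 2015 — 4th Monday is February 23, 2015.
4th Monday of March 2015: March 23, 2015.
4th Monday of April 2015: April 27, 2015.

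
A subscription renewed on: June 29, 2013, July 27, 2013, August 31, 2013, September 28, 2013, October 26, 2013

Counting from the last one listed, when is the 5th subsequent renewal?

March 29, 2014

These are Saturdays with 28, 35, 28, 28-day gaps.
Each is the final Saturday of its month — June 29, 2013 is past the 28th, so '4th Saturday' doesn't fit.
November 2013 ends with Saturday November 30, 2013.
December 2013 ends with Saturday December 28, 2013.
Last Saturday of January 2014: January 25, 2014.
February 2014 ends with Saturday February 22, 2014.
Last Saturday of March 2014: March 29, 2014.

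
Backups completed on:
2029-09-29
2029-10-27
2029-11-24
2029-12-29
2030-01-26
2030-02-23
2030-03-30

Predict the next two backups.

2030-04-27, 2030-05-25

Every date is a Saturday; gaps 28, 28, 35, 28, 28, 35 days.
Each is the last Saturday of its month (at least one falls on the 29th or later, ruling out '4th Saturday').
Last Saturday of April 2030: 2030-04-27.
Last Saturday of May 2030: 2030-05-25.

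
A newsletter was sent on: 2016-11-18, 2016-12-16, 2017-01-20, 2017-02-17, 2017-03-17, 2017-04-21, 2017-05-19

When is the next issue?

These are Fridays at 28- or 35-day spacing (28, 35, 28, 28, 35, 28).
The pattern: 3rd Friday of the month.
3rd Friday of June 2017: 2017-06-16.

2017-06-16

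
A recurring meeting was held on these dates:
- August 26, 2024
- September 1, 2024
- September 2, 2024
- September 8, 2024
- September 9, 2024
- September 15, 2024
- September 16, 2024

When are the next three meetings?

September 22, 2024; September 23, 2024; September 29, 2024

Gaps: 6, 1, 6, 1, 6, 1 days — not constant, but cyclic with period 2.
The events fall on every Monday and Sunday.
The following Sunday is September 22, 2024.
The following Monday is September 23, 2024.
The following Sunday is September 29, 2024.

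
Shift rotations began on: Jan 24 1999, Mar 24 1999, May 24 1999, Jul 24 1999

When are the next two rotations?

Each date is the 24th; the gaps (59, 61, 61) track the month lengths.
The rule is the 24th of every 2 months.
Next: September 1999 → Sep 24 1999.
November 1999: Nov 24 1999.

Sep 24 1999, Nov 24 1999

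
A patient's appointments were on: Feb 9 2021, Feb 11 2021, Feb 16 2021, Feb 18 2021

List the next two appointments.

Feb 23 2021, Feb 25 2021

Gaps: 2, 5, 2 days — not constant, but cyclic with period 2.
The events fall on every Tuesday and Thursday.
The following Tuesday is Feb 23 2021.
Next Thursday: Feb 25 2021.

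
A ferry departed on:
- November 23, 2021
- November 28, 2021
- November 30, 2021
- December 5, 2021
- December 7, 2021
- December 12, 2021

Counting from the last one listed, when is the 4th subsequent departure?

The gap pattern 5, 2, 5, 2, 5 repeats every 2 events.
These are the Tuesdays and Sundays of each week.
Next Tuesday: December 14, 2021.
The following Sunday is December 19, 2021.
The following Tuesday is December 21, 2021.
Next Sunday: December 26, 2021.

December 26, 2021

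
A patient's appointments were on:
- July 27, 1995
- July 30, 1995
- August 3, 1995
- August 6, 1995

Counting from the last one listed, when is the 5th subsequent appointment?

Gaps: 3, 4, 3 days — not constant, but cyclic with period 2.
The events fall on every Thursday and Sunday.
Next Thursday: August 10, 1995.
The following Sunday is August 13, 1995.
The following Thursday is August 17, 1995.
The following Sunday is August 20, 1995.
Next Thursday: August 24, 1995.

August 24, 1995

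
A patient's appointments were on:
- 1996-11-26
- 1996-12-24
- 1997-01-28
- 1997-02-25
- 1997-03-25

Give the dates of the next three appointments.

These are Tuesdays at 28- or 35-day spacing (28, 35, 28, 28).
The pattern: 4th Tuesday of the month.
4th Tuesday of April 1997: 1997-04-22.
4th Tuesday of May 1997: 1997-05-27.
4th Tuesday of June 1997: 1997-06-24.

1997-04-22, 1997-05-27, 1997-06-24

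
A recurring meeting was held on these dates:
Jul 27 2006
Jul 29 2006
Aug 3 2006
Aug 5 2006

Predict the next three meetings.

Gaps: 2, 5, 2 days — not constant, but cyclic with period 2.
The events fall on every Thursday and Saturday.
The following Thursday is Aug 10 2006.
The following Saturday is Aug 12 2006.
The following Thursday is Aug 17 2006.

Aug 10 2006, Aug 12 2006, Aug 17 2006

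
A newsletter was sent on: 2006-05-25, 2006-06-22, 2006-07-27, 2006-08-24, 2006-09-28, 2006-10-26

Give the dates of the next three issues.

2006-11-23, 2006-12-28, 2007-01-25

Gaps: 28, 35, 28, 35, 28 days — a mix of 28 and 35. Every date is a Thursday.
Each is the 4th Thursday of its month.
4th Thursday of November 2006: 2006-11-23.
4th Thursday of December 2006: 2006-12-28.
January 2007 — 4th Thursday is 2007-01-25.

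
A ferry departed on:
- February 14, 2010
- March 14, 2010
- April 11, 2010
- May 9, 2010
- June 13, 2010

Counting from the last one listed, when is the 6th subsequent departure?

These are Sundays at 28- or 35-day spacing (28, 28, 28, 35).
The pattern: 2nd Sunday of the month.
2nd Sunday of July 2010: July 11, 2010.
August 2010 — 2nd Sunday is August 8, 2010.
September 2010 — 2nd Sunday is September 12, 2010.
2nd Sunday of October 2010: October 10, 2010.
2nd Sunday of November 2010: November 14, 2010.
2nd Sunday of December 2010: December 12, 2010.

December 12, 2010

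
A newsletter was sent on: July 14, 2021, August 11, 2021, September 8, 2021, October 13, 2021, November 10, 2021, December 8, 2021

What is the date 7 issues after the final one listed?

July 13, 2022

These are Wednesdays at 28- or 35-day spacing (28, 28, 35, 28, 28).
The pattern: 2nd Wednesday of the month.
January 2022 — 2nd Wednesday is January 12, 2022.
February 2022 — 2nd Wednesday is February 9, 2022.
2nd Wednesday of March 2022: March 9, 2022.
April 2022 — 2nd Wednesday is April 13, 2022.
2nd Wednesday of May 2022: May 11, 2022.
2nd Wednesday of June 2022: June 8, 2022.
July 2022 — 2nd Wednesday is July 13, 2022.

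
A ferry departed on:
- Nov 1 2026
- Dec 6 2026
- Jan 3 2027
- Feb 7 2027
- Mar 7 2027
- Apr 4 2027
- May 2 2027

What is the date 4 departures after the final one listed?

All dates are Sundays, 35, 28, 35, 28, 28, 28 days apart.
Specifically, the 1st Sunday of each month.
1st Sunday of June 2027: Jun 6 2027.
1st Sunday of July 2027: Jul 4 2027.
1st Sunday of August 2027: Aug 1 2027.
September 2027 — 1st Sunday is Sep 5 2027.

Sep 5 2027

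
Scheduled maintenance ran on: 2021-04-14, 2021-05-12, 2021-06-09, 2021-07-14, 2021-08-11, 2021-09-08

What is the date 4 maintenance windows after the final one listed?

Gaps: 28, 28, 35, 28, 28 days — a mix of 28 and 35. Every date is a Wednesday.
Each is the 2nd Wednesday of its month.
October 2021 — 2nd Wednesday is 2021-10-13.
November 2021 — 2nd Wednesday is 2021-11-10.
December 2021 — 2nd Wednesday is 2021-12-08.
2nd Wednesday of January 2022: 2022-01-12.

2022-01-12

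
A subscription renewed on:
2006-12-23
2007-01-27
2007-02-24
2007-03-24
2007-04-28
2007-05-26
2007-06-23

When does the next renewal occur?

These are Saturdays at 28- or 35-day spacing (35, 28, 28, 35, 28, 28).
The pattern: 4th Saturday of the month.
4th Saturday of July 2007: 2007-07-28.

2007-07-28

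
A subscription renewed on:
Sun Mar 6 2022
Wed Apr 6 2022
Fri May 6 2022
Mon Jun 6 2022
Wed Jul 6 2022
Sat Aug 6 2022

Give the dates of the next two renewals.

The day-of-month is always 6 (31, 30, 31, 30, 31 days between events).
So this recurs on the 6th of each month.
Next: September 2022 → Tue Sep 6 2022.
Next: October 2022 → Thu Oct 6 2022.

Tue Sep 6 2022, Thu Oct 6 2022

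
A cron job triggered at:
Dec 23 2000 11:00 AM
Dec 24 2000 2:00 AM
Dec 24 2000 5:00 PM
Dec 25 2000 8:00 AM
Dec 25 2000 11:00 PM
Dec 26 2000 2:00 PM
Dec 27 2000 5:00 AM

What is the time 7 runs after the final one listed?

Dec 31 2000 2:00 PM

The interval is a steady 15 hours (15, 15, 15, 15, 15, 15).
Dec 27 2000 5:00 AM + 15 h = Dec 27 2000 8:00 PM.
Dec 27 2000 8:00 PM + 15 h = Dec 28 2000 11:00 AM.
Dec 28 2000 11:00 AM + 15 h = Dec 29 2000 2:00 AM.
Dec 29 2000 2:00 AM + 15 h = Dec 29 2000 5:00 PM.
Dec 29 2000 5:00 PM + 15 h = Dec 30 2000 8:00 AM.
Dec 30 2000 8:00 AM + 15 h = Dec 30 2000 11:00 PM.
Dec 30 2000 11:00 PM + 15 h = Dec 31 2000 2:00 PM.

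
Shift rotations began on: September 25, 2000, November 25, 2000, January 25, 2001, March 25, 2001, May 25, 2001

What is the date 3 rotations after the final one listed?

Gaps: 61, 61, 59, 61 days — not constant. Every event is on the 25th of the month.
Pattern: the 25th of every 2 months.
July 2001: July 25, 2001.
September 2001: September 25, 2001.
November 2001: November 25, 2001.

November 25, 2001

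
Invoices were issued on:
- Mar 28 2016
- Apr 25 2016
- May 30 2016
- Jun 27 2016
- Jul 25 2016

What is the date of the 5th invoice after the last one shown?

Every date is a Monday; gaps 28, 35, 28, 28 days.
Each is the last Monday of its month (at least one falls on the 29th or later, ruling out '4th Monday').
Last Monday of August 2016: Aug 29 2016.
Last Monday of September 2016: Sep 26 2016.
Last Monday of October 2016: Oct 31 2016.
Last Monday of November 2016: Nov 28 2016.
December 2016 ends with Monday Dec 26 2016.

Dec 26 2016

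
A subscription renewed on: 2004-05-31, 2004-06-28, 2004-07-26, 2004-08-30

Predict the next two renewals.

Every date is a Monday; gaps 28, 28, 35 days.
Each is the last Monday of its month (at least one falls on the 29th or later, ruling out '4th Monday').
September 2004 ends with Monday 2004-09-27.
Last Monday of October 2004: 2004-10-25.

2004-09-27, 2004-10-25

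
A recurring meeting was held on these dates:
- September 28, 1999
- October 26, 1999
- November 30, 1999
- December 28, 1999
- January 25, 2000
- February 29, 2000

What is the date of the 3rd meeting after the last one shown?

May 30, 2000

Every date is a Tuesday; gaps 28, 35, 28, 28, 35 days.
Each is the last Tuesday of its month (at least one falls on the 29th or later, ruling out '4th Tuesday').
Last Tuesday of March 2000: March 28, 2000.
Last Tuesday of April 2000: April 25, 2000.
Last Tuesday of May 2000: May 30, 2000.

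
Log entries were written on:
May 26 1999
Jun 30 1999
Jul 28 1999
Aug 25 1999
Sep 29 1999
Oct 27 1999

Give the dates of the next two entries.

Nov 24 1999, Dec 29 1999

Every date is a Wednesday; gaps 35, 28, 28, 35, 28 days.
Each is the last Wednesday of its month (at least one falls on the 29th or later, ruling out '4th Wednesday').
Last Wednesday of November 1999: Nov 24 1999.
December 1999 ends with Wednesday Dec 29 1999.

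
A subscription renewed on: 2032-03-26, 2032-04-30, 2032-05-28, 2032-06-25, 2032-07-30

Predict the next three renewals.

2032-08-27, 2032-09-24, 2032-10-29

All Fridays; the gaps (35, 28, 28, 35) vary with month length.
This is the last Friday of each month.
August 2032 ends with Friday 2032-08-27.
Last Friday of September 2032: 2032-09-24.
October 2032 ends with Friday 2032-10-29.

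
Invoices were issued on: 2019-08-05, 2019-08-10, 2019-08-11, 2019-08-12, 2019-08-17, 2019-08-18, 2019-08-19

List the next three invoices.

The gap pattern 5, 1, 1, 5, 1, 1 repeats every 3 events.
These are the Mondays, Saturdays and Sundays of each week.
The following Saturday is 2019-08-24.
Next Sunday: 2019-08-25.
The following Monday is 2019-08-26.

2019-08-24, 2019-08-25, 2019-08-26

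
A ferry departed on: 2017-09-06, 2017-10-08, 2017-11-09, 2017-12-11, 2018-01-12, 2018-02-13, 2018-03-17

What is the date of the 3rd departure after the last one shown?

2018-06-21

The spacing is 32, 32, 32, 32, 32, 32 days — always 32 days.
2018-03-17 + 32 days = 2018-04-18.
2018-04-18 + 32 days = 2018-05-20.
2018-05-20 + 32 days = 2018-06-21.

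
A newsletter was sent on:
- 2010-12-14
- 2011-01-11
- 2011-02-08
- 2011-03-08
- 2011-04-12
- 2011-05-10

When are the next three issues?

Gaps: 28, 28, 28, 35, 28 days — a mix of 28 and 35. Every date is a Tuesday.
Each is the 2nd Tuesday of its month.
June 2011 — 2nd Tuesday is 2011-06-14.
2nd Tuesday of July 2011: 2011-07-12.
August 2011 — 2nd Tuesday is 2011-08-09.

2011-06-14, 2011-07-12, 2011-08-09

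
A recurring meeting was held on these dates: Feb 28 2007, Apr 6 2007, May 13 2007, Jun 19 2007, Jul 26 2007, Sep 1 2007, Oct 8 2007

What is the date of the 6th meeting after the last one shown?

Every event comes 37 days after the last (37, 37, 37, 37, 37, 37).
Oct 8 2007 + 37 days = Nov 14 2007.
Nov 14 2007 + 37 days = Dec 21 2007.
Dec 21 2007 + 37 days = Jan 27 2008.
Jan 27 2008 + 37 days = Mar 4 2008.
Mar 4 2008 + 37 days = Apr 10 2008.
Apr 10 2008 + 37 days = May 17 2008.

May 17 2008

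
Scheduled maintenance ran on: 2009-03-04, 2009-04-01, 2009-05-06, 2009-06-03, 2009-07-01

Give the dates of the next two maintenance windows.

Gaps: 28, 35, 28, 28 days — a mix of 28 and 35. Every date is a Wednesday.
Each is the 1st Wednesday of its month.
August 2009 — 1st Wednesday is 2009-08-05.
1st Wednesday of September 2009: 2009-09-02.

2009-08-05, 2009-09-02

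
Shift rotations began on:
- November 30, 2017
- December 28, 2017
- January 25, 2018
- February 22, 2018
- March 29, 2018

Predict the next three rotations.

These are Thursdays with 28, 28, 28, 35-day gaps.
Each is the final Thursday of its month — November 30, 2017 is past the 28th, so '4th Thursday' doesn't fit.
April 2018 ends with Thursday April 26, 2018.
Last Thursday of May 2018: May 31, 2018.
Last Thursday of June 2018: June 28, 2018.

April 26, 2018; May 31, 2018; June 28, 2018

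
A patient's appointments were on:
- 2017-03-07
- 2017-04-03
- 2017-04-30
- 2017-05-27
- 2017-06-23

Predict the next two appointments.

Every event comes 27 days after the last (27, 27, 27, 27).
2017-06-23 + 27 days = 2017-07-20.
2017-07-20 + 27 days = 2017-08-16.

2017-07-20, 2017-08-16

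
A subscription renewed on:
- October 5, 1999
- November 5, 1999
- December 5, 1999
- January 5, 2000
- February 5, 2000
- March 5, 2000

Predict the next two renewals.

The day-of-month is always 5 (31, 30, 31, 31, 29 days between events).
So this recurs on the 5th of each month.
Next: April 2000 → April 5, 2000.
May 2000: May 5, 2000.

April 5, 2000; May 5, 2000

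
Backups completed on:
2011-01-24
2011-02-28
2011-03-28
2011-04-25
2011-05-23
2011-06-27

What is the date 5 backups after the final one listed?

2011-11-28

All dates are Mondays, 35, 28, 28, 28, 35 days apart.
Specifically, the 4th Monday of each month.
July 2011 — 4th Monday is 2011-07-25.
August 2011 — 4th Monday is 2011-08-22.
4th Monday of September 2011: 2011-09-26.
October 2011 — 4th Monday is 2011-10-24.
4th Monday of November 2011: 2011-11-28.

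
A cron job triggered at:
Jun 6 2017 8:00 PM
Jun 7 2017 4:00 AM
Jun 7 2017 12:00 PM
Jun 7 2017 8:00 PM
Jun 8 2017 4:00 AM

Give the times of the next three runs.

The interval is a steady 8 hours (8, 8, 8, 8).
Jun 8 2017 4:00 AM + 8 h = Jun 8 2017 12:00 PM.
Jun 8 2017 12:00 PM + 8 h = Jun 8 2017 8:00 PM.
Jun 8 2017 8:00 PM + 8 h = Jun 9 2017 4:00 AM.

Jun 8 2017 12:00 PM, Jun 8 2017 8:00 PM, Jun 9 2017 4:00 AM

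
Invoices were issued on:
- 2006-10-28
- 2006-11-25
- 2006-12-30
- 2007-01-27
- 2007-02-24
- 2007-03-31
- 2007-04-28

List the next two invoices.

2007-05-26, 2007-06-30

All Saturdays; the gaps (28, 35, 28, 28, 35, 28) vary with month length.
This is the last Saturday of each month.
May 2007 ends with Saturday 2007-05-26.
June 2007 ends with Saturday 2007-06-30.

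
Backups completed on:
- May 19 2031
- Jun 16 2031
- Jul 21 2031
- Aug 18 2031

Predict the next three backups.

These are Mondays at 28- or 35-day spacing (28, 35, 28).
The pattern: 3rd Monday of the month.
3rd Monday of September 2031: Sep 15 2031.
3rd Monday of October 2031: Oct 20 2031.
November 2031 — 3rd Monday is Nov 17 2031.

Sep 15 2031, Oct 20 2031, Nov 17 2031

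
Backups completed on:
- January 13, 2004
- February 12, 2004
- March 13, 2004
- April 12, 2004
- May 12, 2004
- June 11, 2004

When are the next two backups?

July 11, 2004; August 10, 2004

The spacing is 30, 30, 30, 30, 30 days — always 30 days.
June 11, 2004 + 30 days = July 11, 2004.
July 11, 2004 + 30 days = August 10, 2004.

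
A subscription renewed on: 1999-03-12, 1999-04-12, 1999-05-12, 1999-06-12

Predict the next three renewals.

Each date is the 12th; the gaps (31, 30, 31) track the month lengths.
The rule is the 12th of each month.
Next: July 1999 → 1999-07-12.
Next: August 1999 → 1999-08-12.
September 1999: 1999-09-12.

1999-07-12, 1999-08-12, 1999-09-12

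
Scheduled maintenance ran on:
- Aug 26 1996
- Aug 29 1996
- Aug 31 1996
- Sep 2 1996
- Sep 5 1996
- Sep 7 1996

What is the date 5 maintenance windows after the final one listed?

Sep 19 1996

Gaps: 3, 2, 2, 3, 2 days — not constant, but cyclic with period 3.
The events fall on every Monday, Thursday and Saturday.
The following Monday is Sep 9 1996.
The following Thursday is Sep 12 1996.
Next Saturday: Sep 14 1996.
Next Monday: Sep 16 1996.
Next Thursday: Sep 19 1996.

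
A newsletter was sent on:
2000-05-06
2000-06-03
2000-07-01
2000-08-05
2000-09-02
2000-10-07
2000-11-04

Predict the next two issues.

2000-12-02, 2001-01-06

These are Saturdays at 28- or 35-day spacing (28, 28, 35, 28, 35, 28).
The pattern: 1st Saturday of the month.
1st Saturday of December 2000: 2000-12-02.
January 2001 — 1st Saturday is 2001-01-06.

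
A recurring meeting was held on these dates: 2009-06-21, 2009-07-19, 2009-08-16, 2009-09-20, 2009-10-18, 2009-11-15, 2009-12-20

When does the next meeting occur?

2010-01-17

All dates are Sundays, 28, 28, 35, 28, 28, 35 days apart.
Specifically, the 3rd Sunday of each month.
January 2010 — 3rd Sunday is 2010-01-17.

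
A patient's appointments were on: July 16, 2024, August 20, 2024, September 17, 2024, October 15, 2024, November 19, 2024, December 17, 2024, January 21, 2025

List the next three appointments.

February 18, 2025; March 18, 2025; April 15, 2025

These are Tuesdays at 28- or 35-day spacing (35, 28, 28, 35, 28, 35).
The pattern: 3rd Tuesday of the month.
3rd Tuesday of February 2025: February 18, 2025.
March 2025 — 3rd Tuesday is March 18, 2025.
April 2025 — 3rd Tuesday is April 15, 2025.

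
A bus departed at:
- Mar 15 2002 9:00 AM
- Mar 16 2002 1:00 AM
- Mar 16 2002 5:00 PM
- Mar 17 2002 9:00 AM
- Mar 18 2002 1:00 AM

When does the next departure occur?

Mar 18 2002 5:00 PM

Gaps: 16, 16, 16, 16 hours — each event is 16 hours after the previous one.
Mar 18 2002 1:00 AM + 16 h = Mar 18 2002 5:00 PM.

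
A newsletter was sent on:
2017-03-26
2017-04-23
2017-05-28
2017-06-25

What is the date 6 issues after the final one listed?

2017-12-24

Gaps: 28, 35, 28 days — a mix of 28 and 35. Every date is a Sunday.
Each is the 4th Sunday of its month.
July 2017 — 4th Sunday is 2017-07-23.
August 2017 — 4th Sunday is 2017-08-27.
4th Sunday of September 2017: 2017-09-24.
4th Sunday of October 2017: 2017-10-22.
November 2017 — 4th Sunday is 2017-11-26.
4th Sunday of December 2017: 2017-12-24.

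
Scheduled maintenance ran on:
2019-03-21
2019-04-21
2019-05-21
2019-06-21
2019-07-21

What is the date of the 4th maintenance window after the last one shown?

2019-11-21

Each date is the 21st; the gaps (31, 30, 31, 30) track the month lengths.
The rule is the 21st of each month.
August 2019: 2019-08-21.
September 2019: 2019-09-21.
Next: October 2019 → 2019-10-21.
November 2019: 2019-11-21.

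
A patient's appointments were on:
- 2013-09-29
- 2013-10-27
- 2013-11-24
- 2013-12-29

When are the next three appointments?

2014-01-26, 2014-02-23, 2014-03-30

All Sundays; the gaps (28, 28, 35) vary with month length.
This is the last Sunday of each month.
January 2014 ends with Sunday 2014-01-26.
February 2014 ends with Sunday 2014-02-23.
March 2014 ends with Sunday 2014-03-30.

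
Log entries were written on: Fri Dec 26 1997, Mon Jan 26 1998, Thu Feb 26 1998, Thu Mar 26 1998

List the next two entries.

Sun Apr 26 1998, Tue May 26 1998

Each date is the 26th; the gaps (31, 31, 28) track the month lengths.
The rule is the 26th of each month.
Next: April 1998 → Sun Apr 26 1998.
May 1998: Tue May 26 1998.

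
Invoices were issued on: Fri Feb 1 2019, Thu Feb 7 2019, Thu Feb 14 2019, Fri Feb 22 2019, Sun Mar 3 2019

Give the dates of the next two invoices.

Intervals are 6, 7, 8, 9 days — an arithmetic progression with common difference 1.
Next gap: 10 days. Sun Mar 3 2019 + 10 days = Wed Mar 13 2019.
Next gap: 11 days. Wed Mar 13 2019 + 11 days = Sun Mar 24 2019.

Wed Mar 13 2019, Sun Mar 24 2019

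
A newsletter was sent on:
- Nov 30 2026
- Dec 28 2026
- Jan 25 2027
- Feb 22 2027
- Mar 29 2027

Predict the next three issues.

All Mondays; the gaps (28, 28, 28, 35) vary with month length.
This is the last Monday of each month.
Last Monday of April 2027: Apr 26 2027.
Last Monday of May 2027: May 31 2027.
Last Monday of June 2027: Jun 28 2027.

Apr 26 2027, May 31 2027, Jun 28 2027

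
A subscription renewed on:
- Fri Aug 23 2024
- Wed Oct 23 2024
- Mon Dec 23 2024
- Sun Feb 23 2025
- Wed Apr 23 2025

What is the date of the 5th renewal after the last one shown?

Mon Feb 23 2026

Each date is the 23rd; the gaps (61, 61, 62, 59) track the month lengths.
The rule is the 23rd of every 2 months.
Next: June 2025 → Mon Jun 23 2025.
Next: August 2025 → Sat Aug 23 2025.
October 2025: Thu Oct 23 2025.
Next: December 2025 → Tue Dec 23 2025.
February 2026: Mon Feb 23 2026.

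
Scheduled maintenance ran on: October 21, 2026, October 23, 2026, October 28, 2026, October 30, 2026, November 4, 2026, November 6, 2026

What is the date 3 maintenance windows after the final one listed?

November 18, 2026

Every event lands on a Wednesday or Friday (gaps cycle 2, 5, 2, 5, 2).
So the schedule is: every Wednesday and Friday.
Next Wednesday: November 11, 2026.
Next Friday: November 13, 2026.
Next Wednesday: November 18, 2026.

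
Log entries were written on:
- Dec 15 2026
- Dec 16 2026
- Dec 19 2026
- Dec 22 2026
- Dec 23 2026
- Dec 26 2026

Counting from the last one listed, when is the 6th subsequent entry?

Jan 9 2027

Every event lands on a Tuesday or Wednesday or Saturday (gaps cycle 1, 3, 3, 1, 3).
So the schedule is: every Tuesday, Wednesday and Saturday.
The following Tuesday is Dec 29 2026.
Next Wednesday: Dec 30 2026.
Next Saturday: Jan 2 2027.
Next Tuesday: Jan 5 2027.
The following Wednesday is Jan 6 2027.
Next Saturday: Jan 9 2027.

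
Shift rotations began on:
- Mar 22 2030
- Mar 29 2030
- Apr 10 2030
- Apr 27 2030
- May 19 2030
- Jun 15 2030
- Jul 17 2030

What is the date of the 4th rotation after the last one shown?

Jan 11 2031

The spacing grows by 5 each time: 7, 12, 17, 22, 27, 32 days.
Next gap: 37 days. Jul 17 2030 + 37 days = Aug 23 2030.
Next gap: 42 days. Aug 23 2030 + 42 days = Oct 4 2030.
Next gap: 47 days. Oct 4 2030 + 47 days = Nov 20 2030.
Next gap: 52 days. Nov 20 2030 + 52 days = Jan 11 2031.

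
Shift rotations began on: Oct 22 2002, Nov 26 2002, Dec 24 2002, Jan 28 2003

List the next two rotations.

Feb 25 2003, Mar 25 2003

All dates are Tuesdays, 35, 28, 35 days apart.
Specifically, the 4th Tuesday of each month.
4th Tuesday of February 2003: Feb 25 2003.
March 2003 — 4th Tuesday is Mar 25 2003.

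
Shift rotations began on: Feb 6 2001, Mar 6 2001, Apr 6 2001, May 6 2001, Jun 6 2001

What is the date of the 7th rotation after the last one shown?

Jan 6 2002

The day-of-month is always 6 (28, 31, 30, 31 days between events).
So this recurs on the 6th of each month.
July 2001: Jul 6 2001.
Next: August 2001 → Aug 6 2001.
Next: September 2001 → Sep 6 2001.
Next: October 2001 → Oct 6 2001.
November 2001: Nov 6 2001.
December 2001: Dec 6 2001.
Next: January 2002 → Jan 6 2002.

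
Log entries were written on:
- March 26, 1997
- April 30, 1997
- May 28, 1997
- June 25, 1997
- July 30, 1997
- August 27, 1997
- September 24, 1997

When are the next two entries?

October 29, 1997; November 26, 1997

All Wednesdays; the gaps (35, 28, 28, 35, 28, 28) vary with month length.
This is the last Wednesday of each month.
October 1997 ends with Wednesday October 29, 1997.
November 1997 ends with Wednesday November 26, 1997.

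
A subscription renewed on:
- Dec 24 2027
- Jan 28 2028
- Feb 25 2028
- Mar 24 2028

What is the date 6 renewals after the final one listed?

Sep 22 2028

These are Fridays at 28- or 35-day spacing (35, 28, 28).
The pattern: 4th Friday of the month.
April 2028 — 4th Friday is Apr 28 2028.
May 2028 — 4th Friday is May 26 2028.
June 2028 — 4th Friday is Jun 23 2028.
4th Friday of July 2028: Jul 28 2028.
4th Friday of August 2028: Aug 25 2028.
September 2028 — 4th Friday is Sep 22 2028.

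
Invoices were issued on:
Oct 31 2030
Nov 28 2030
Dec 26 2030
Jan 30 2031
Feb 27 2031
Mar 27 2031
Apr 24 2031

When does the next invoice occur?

May 29 2031

These are Thursdays with 28, 28, 35, 28, 28, 28-day gaps.
Each is the final Thursday of its month — Oct 31 2030 is past the 28th, so '4th Thursday' doesn't fit.
Last Thursday of May 2031: May 29 2031.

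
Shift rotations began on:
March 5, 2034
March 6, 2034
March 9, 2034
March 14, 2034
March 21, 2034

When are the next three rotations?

The spacing grows by 2 each time: 1, 3, 5, 7 days.
Next gap: 9 days. March 21, 2034 + 9 days = March 30, 2034.
Next gap: 11 days. March 30, 2034 + 11 days = April 10, 2034.
Next gap: 13 days. April 10, 2034 + 13 days = April 23, 2034.

March 30, 2034; April 10, 2034; April 23, 2034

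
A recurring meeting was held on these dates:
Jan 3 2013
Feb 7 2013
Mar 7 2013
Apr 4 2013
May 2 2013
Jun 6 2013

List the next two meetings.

These are Thursdays at 28- or 35-day spacing (35, 28, 28, 28, 35).
The pattern: 1st Thursday of the month.
1st Thursday of July 2013: Jul 4 2013.
August 2013 — 1st Thursday is Aug 1 2013.

Jul 4 2013, Aug 1 2013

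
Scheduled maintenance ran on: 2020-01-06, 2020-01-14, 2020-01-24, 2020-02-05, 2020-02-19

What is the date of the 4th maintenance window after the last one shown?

2020-05-05

Intervals are 8, 10, 12, 14 days — an arithmetic progression with common difference 2.
Next gap: 16 days. 2020-02-19 + 16 days = 2020-03-06.
Next gap: 18 days. 2020-03-06 + 18 days = 2020-03-24.
Next gap: 20 days. 2020-03-24 + 20 days = 2020-04-13.
Next gap: 22 days. 2020-04-13 + 22 days = 2020-05-05.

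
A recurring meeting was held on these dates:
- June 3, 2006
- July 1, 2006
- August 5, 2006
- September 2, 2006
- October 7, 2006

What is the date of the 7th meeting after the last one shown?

May 5, 2007

These are Saturdays at 28- or 35-day spacing (28, 35, 28, 35).
The pattern: 1st Saturday of the month.
1st Saturday of November 2006: November 4, 2006.
December 2006 — 1st Saturday is December 2, 2006.
1st Saturday of January 2007: January 6, 2007.
1st Saturday of February 2007: February 3, 2007.
1st Saturday of March 2007: March 3, 2007.
April 2007 — 1st Saturday is April 7, 2007.
1st Saturday of May 2007: May 5, 2007.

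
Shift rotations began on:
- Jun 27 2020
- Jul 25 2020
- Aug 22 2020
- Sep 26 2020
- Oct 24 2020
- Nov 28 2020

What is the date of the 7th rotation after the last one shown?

All dates are Saturdays, 28, 28, 35, 28, 35 days apart.
Specifically, the 4th Saturday of each month.
4th Saturday of December 2020: Dec 26 2020.
January 2021 — 4th Saturday is Jan 23 2021.
4th Saturday of February 2021: Feb 27 2021.
March 2021 — 4th Saturday is Mar 27 2021.
4th Saturday of April 2021: Apr 24 2021.
May 2021 — 4th Saturday is May 22 2021.
June 2021 — 4th Saturday is Jun 26 2021.

Jun 26 2021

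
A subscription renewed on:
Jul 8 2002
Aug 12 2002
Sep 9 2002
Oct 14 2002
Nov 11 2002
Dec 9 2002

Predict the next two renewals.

Jan 13 2003, Feb 10 2003

These are Mondays at 28- or 35-day spacing (35, 28, 35, 28, 28).
The pattern: 2nd Monday of the month.
2nd Monday of January 2003: Jan 13 2003.
2nd Monday of February 2003: Feb 10 2003.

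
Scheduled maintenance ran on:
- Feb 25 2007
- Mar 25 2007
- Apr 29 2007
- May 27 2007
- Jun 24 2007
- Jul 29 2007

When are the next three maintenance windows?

Every date is a Sunday; gaps 28, 35, 28, 28, 35 days.
Each is the last Sunday of its month (at least one falls on the 29th or later, ruling out '4th Sunday').
Last Sunday of August 2007: Aug 26 2007.
Last Sunday of September 2007: Sep 30 2007.
October 2007 ends with Sunday Oct 28 2007.

Aug 26 2007, Sep 30 2007, Oct 28 2007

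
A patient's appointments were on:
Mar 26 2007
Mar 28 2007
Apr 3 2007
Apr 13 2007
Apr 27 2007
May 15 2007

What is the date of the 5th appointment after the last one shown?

The spacing grows by 4 each time: 2, 6, 10, 14, 18 days.
Next gap: 22 days. May 15 2007 + 22 days = Jun 6 2007.
Next gap: 26 days. Jun 6 2007 + 26 days = Jul 2 2007.
Next gap: 30 days. Jul 2 2007 + 30 days = Aug 1 2007.
Next gap: 34 days. Aug 1 2007 + 34 days = Sep 4 2007.
Next gap: 38 days. Sep 4 2007 + 38 days = Oct 12 2007.

Oct 12 2007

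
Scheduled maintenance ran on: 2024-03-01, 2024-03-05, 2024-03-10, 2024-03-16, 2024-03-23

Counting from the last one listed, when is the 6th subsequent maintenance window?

2024-05-25

The spacing grows by 1 each time: 4, 5, 6, 7 days.
Next gap: 8 days. 2024-03-23 + 8 days = 2024-03-31.
Next gap: 9 days. 2024-03-31 + 9 days = 2024-04-09.
Next gap: 10 days. 2024-04-09 + 10 days = 2024-04-19.
Next gap: 11 days. 2024-04-19 + 11 days = 2024-04-30.
Next gap: 12 days. 2024-04-30 + 12 days = 2024-05-12.
Next gap: 13 days. 2024-05-12 + 13 days = 2024-05-25.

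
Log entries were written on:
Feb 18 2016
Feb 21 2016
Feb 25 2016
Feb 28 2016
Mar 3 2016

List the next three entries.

Mar 6 2016, Mar 10 2016, Mar 13 2016

Every event lands on a Thursday or Sunday (gaps cycle 3, 4, 3, 4).
So the schedule is: every Thursday and Sunday.
Next Sunday: Mar 6 2016.
Next Thursday: Mar 10 2016.
The following Sunday is Mar 13 2016.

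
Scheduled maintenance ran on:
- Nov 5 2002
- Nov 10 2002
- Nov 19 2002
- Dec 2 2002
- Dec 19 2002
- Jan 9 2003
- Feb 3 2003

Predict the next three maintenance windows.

Gaps: 5, 9, 13, 17, 21, 25 days — each gap is 4 larger than the previous one.
Next gap: 29 days. Feb 3 2003 + 29 days = Mar 4 2003.
Next gap: 33 days. Mar 4 2003 + 33 days = Apr 6 2003.
Next gap: 37 days. Apr 6 2003 + 37 days = May 13 2003.

Mar 4 2003, Apr 6 2003, May 13 2003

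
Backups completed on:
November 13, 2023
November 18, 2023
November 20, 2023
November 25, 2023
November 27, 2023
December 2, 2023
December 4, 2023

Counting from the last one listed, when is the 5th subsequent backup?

December 23, 2023

Gaps: 5, 2, 5, 2, 5, 2 days — not constant, but cyclic with period 2.
The events fall on every Monday and Saturday.
The following Saturday is December 9, 2023.
The following Monday is December 11, 2023.
Next Saturday: December 16, 2023.
The following Monday is December 18, 2023.
The following Saturday is December 23, 2023.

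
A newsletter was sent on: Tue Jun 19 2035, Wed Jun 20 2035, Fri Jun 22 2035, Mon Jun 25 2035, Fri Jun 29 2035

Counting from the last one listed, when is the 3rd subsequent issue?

Tue Jul 17 2035

Gaps: 1, 2, 3, 4 days — each gap is 1 larger than the previous one.
Next gap: 5 days. Fri Jun 29 2035 + 5 days = Wed Jul 4 2035.
Next gap: 6 days. Wed Jul 4 2035 + 6 days = Tue Jul 10 2035.
Next gap: 7 days. Tue Jul 10 2035 + 7 days = Tue Jul 17 2035.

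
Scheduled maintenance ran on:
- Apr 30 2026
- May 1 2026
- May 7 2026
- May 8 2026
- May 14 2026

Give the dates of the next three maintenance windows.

May 15 2026, May 21 2026, May 22 2026

The gap pattern 1, 6, 1, 6 repeats every 2 events.
These are the Thursdays and Fridays of each week.
The following Friday is May 15 2026.
Next Thursday: May 21 2026.
The following Friday is May 22 2026.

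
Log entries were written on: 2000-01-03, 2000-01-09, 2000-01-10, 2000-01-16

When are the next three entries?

2000-01-17, 2000-01-23, 2000-01-24

Every event lands on a Monday or Sunday (gaps cycle 6, 1, 6).
So the schedule is: every Monday and Sunday.
Next Monday: 2000-01-17.
Next Sunday: 2000-01-23.
Next Monday: 2000-01-24.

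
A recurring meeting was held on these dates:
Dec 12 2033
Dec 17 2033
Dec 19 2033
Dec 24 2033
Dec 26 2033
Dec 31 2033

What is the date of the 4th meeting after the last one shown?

The gap pattern 5, 2, 5, 2, 5 repeats every 2 events.
These are the Mondays and Saturdays of each week.
The following Monday is Jan 2 2034.
Next Saturday: Jan 7 2034.
Next Monday: Jan 9 2034.
The following Saturday is Jan 14 2034.

Jan 14 2034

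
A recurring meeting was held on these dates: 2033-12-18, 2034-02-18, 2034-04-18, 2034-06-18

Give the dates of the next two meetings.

Each date is the 18th; the gaps (62, 59, 61) track the month lengths.
The rule is the 18th of every 2 months.
Next: August 2034 → 2034-08-18.
Next: October 2034 → 2034-10-18.

2034-08-18, 2034-10-18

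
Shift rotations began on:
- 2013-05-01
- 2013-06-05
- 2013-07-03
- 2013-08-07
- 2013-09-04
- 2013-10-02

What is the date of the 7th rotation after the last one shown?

2014-05-07

Gaps: 35, 28, 35, 28, 28 days — a mix of 28 and 35. Every date is a Wednesday.
Each is the 1st Wednesday of its month.
1st Wednesday of November 2013: 2013-11-06.
1st Wednesday of December 2013: 2013-12-04.
January 2014 — 1st Wednesday is 2014-01-01.
February 2014 — 1st Wednesday is 2014-02-05.
1st Wednesday of March 2014: 2014-03-05.
April 2014 — 1st Wednesday is 2014-04-02.
1st Wednesday of May 2014: 2014-05-07.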